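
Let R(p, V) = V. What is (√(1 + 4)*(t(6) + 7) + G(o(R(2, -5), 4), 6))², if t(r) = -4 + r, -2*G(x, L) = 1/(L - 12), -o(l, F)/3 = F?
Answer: 58321/144 + 3*√5/2 ≈ 408.36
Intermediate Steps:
o(l, F) = -3*F
G(x, L) = -1/(2*(-12 + L)) (G(x, L) = -1/(2*(L - 12)) = -1/(2*(-12 + L)))
(√(1 + 4)*(t(6) + 7) + G(o(R(2, -5), 4), 6))² = (√(1 + 4)*((-4 + 6) + 7) - 1/(-24 + 2*6))² = (√5*(2 + 7) - 1/(-24 + 12))² = (√5*9 - 1/(-12))² = (9*√5 - 1*(-1/12))² = (9*√5 + 1/12)² = (1/12 + 9*√5)²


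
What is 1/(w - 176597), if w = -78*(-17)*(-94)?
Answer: -1/301241 ≈ -3.3196e-6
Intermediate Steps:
w = -124644 (w = 1326*(-94) = -124644)
1/(w - 176597) = 1/(-124644 - 176597) = 1/(-301241) = -1/301241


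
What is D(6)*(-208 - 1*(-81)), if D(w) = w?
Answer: -762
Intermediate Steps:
D(6)*(-208 - 1*(-81)) = 6*(-208 - 1*(-81)) = 6*(-208 + 81) = 6*(-127) = -762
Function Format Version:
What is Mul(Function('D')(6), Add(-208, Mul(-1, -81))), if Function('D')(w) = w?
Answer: -762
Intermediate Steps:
Mul(Function('D')(6), Add(-208, Mul(-1, -81))) = Mul(6, Add(-208, Mul(-1, -81))) = Mul(6, Add(-208, 81)) = Mul(6, -127) = -762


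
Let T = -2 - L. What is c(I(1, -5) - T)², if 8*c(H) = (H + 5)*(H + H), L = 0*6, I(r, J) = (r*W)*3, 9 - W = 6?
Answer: 1936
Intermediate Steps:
W = 3 (W = 9 - 1*6 = 9 - 6 = 3)
I(r, J) = 9*r (I(r, J) = (r*3)*3 = (3*r)*3 = 9*r)
L = 0
T = -2 (T = -2 - 1*0 = -2 + 0 = -2)
c(H) = H*(5 + H)/4 (c(H) = ((H + 5)*(H + H))/8 = ((5 + H)*(2*H))/8 = (2*H*(5 + H))/8 = H*(5 + H)/4)
c(I(1, -5) - T)² = ((9*1 - 1*(-2))*(5 + (9*1 - 1*(-2)))/4)² = ((9 + 2)*(5 + (9 + 2))/4)² = ((¼)*11*(5 + 11))² = ((¼)*11*16)² = 44² = 1936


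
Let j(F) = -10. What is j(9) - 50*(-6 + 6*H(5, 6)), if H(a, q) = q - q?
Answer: 290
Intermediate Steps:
H(a, q) = 0
j(9) - 50*(-6 + 6*H(5, 6)) = -10 - 50*(-6 + 6*0) = -10 - 50*(-6 + 0) = -10 - 50*(-6) = -10 + 300 = 290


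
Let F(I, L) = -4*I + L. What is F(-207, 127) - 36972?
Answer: -36017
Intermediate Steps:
F(I, L) = L - 4*I
F(-207, 127) - 36972 = (127 - 4*(-207)) - 36972 = (127 + 828) - 36972 = 955 - 36972 = -36017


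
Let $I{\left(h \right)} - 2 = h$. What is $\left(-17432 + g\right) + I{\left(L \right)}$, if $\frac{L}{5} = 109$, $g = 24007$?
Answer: $7122$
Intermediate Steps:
$L = 545$ ($L = 5 \cdot 109 = 545$)
$I{\left(h \right)} = 2 + h$
$\left(-17432 + g\right) + I{\left(L \right)} = \left(-17432 + 24007\right) + \left(2 + 545\right) = 6575 + 547 = 7122$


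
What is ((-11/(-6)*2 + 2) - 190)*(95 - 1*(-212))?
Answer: -169771/3 ≈ -56590.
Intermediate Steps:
((-11/(-6)*2 + 2) - 190)*(95 - 1*(-212)) = ((-11*(-⅙)*2 + 2) - 190)*(95 + 212) = (((11/6)*2 + 2) - 190)*307 = ((11/3 + 2) - 190)*307 = (17/3 - 190)*307 = -553/3*307 = -169771/3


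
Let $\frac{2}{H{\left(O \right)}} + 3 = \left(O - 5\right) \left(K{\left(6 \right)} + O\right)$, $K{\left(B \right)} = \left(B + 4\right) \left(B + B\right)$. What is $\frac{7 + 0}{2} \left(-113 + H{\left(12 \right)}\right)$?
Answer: $- \frac{728497}{1842} \approx -395.49$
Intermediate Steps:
$K{\left(B \right)} = 2 B \left(4 + B\right)$ ($K{\left(B \right)} = \left(4 + B\right) 2 B = 2 B \left(4 + B\right)$)
$H{\left(O \right)} = \frac{2}{-3 + \left(-5 + O\right) \left(120 + O\right)}$ ($H{\left(O \right)} = \frac{2}{-3 + \left(O - 5\right) \left(2 \cdot 6 \left(4 + 6\right) + O\right)} = \frac{2}{-3 + \left(-5 + O\right) \left(2 \cdot 6 \cdot 10 + O\right)} = \frac{2}{-3 + \left(-5 + O\right) \left(120 + O\right)}$)
$\frac{7 + 0}{2} \left(-113 + H{\left(12 \right)}\right) = \frac{7 + 0}{2} \left(-113 + \frac{2}{-603 + 12^{2} + 115 \cdot 12}\right) = 7 \cdot \frac{1}{2} \left(-113 + \frac{2}{-603 + 144 + 1380}\right) = \frac{7 \left(-113 + \frac{2}{921}\right)}{2} = \frac{7}{2} \left(- \frac{104071}{921}\right) = - \frac{728497}{1842}$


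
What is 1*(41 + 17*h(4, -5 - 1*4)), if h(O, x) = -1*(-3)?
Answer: 92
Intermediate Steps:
h(O, x) = 3
1*(41 + 17*h(4, -5 - 1*4)) = 1*(41 + 17*3) = 1*(41 + 51) = 1*92 = 92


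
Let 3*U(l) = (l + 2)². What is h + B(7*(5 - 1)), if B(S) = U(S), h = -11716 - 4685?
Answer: -16101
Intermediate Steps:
h = -16401
U(l) = (2 + l)²/3 (U(l) = (l + 2)²/3 = (2 + l)²/3)
B(S) = (2 + S)²/3
h + B(7*(5 - 1)) = -16401 + (2 + 7*(5 - 1))²/3 = -16401 + (2 + 7*4)²/3 = -16401 + (2 + 28)²/3 = -16401 + (⅓)*30² = -16401 + (⅓)*900 = -16401 + 300 = -16101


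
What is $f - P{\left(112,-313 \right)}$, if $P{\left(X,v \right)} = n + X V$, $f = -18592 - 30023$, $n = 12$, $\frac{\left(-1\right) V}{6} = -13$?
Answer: $-57363$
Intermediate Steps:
$V = 78$ ($V = \left(-6\right) \left(-13\right) = 78$)
$f = -48615$
$P{\left(X,v \right)} = 12 + 78 X$ ($P{\left(X,v \right)} = 12 + X 78 = 12 + 78 X$)
$f - P{\left(112,-313 \right)} = -48615 - \left(12 + 78 \cdot 112\right) = -48615 - \left(12 + 8736\right) = -48615 - 8748 = -57363$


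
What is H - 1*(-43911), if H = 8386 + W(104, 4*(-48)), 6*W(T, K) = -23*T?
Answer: 155695/3 ≈ 51898.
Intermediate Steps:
W(T, K) = -23*T/6 (W(T, K) = (-23*T)/6 = -23*T/6)
H = 23962/3 (H = 8386 - 23/6*104 = 8386 - 1196/3 = 23962/3 ≈ 7987.3)
H - 1*(-43911) = 23962/3 - 1*(-43911) = 23962/3 + 43911 = 155695/3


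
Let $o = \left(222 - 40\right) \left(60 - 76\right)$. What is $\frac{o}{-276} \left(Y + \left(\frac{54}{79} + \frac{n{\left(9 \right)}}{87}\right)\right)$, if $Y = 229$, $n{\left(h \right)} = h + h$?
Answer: $\frac{383422312}{158079} \approx 2425.5$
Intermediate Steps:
$n{\left(h \right)} = 2 h$
$o = -2912$ ($o = 182 \left(-16\right) = -2912$)
$\frac{o}{-276} \left(Y + \left(\frac{54}{79} + \frac{n{\left(9 \right)}}{87}\right)\right) = - \frac{2912}{-276} \left(229 + \left(\frac{54}{79} + \frac{2 \cdot 9}{87}\right)\right) = \left(-2912\right) \left(- \frac{1}{276}\right) \left(229 + \left(54 \cdot \frac{1}{79} + 18 \cdot \frac{1}{87}\right)\right) = \frac{728 \left(229 + \left(\frac{54}{79} + \frac{6}{29}\right)\right)}{69} = \frac{728 \left(229 + \frac{2040}{2291}\right)}{69} = \frac{728}{69} \cdot \frac{526679}{2291} = \frac{383422312}{158079}$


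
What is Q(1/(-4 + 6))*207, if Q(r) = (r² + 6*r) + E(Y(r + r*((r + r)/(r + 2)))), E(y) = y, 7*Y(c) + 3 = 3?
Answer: 2691/4 ≈ 672.75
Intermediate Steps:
Y(c) = 0 (Y(c) = -3/7 + (⅐)*3 = -3/7 + 3/7 = 0)
Q(r) = r² + 6*r (Q(r) = (r² + 6*r) + 0 = r² + 6*r)
Q(1/(-4 + 6))*207 = ((6 + 1/(-4 + 6))/(-4 + 6))*207 = ((6 + 1/2)/2)*207 = ((6 + ½)/2)*207 = ((½)*(13/2))*207 = (13/4)*207 = 2691/4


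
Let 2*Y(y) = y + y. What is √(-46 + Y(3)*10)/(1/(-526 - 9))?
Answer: -2140*I ≈ -2140.0*I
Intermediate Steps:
Y(y) = y (Y(y) = (y + y)/2 = (2*y)/2 = y)
√(-46 + Y(3)*10)/(1/(-526 - 9)) = √(-46 + 3*10)/(1/(-526 - 9)) = √(-46 + 30)/(1/(-535)) = √(-16)/(-1/535) = (4*I)*(-535) = -2140*I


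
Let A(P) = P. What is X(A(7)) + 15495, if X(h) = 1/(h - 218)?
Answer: 3269444/211 ≈ 15495.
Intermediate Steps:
X(h) = 1/(-218 + h)
X(A(7)) + 15495 = 1/(-218 + 7) + 15495 = 1/(-211) + 15495 = -1/211 + 15495 = 3269444/211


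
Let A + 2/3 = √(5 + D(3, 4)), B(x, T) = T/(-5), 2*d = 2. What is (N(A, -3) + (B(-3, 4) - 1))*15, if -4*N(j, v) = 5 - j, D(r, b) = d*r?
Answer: -193/4 + 15*√2/2 ≈ -37.643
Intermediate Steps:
d = 1 (d = (½)*2 = 1)
B(x, T) = -T/5 (B(x, T) = T*(-⅕) = -T/5)
D(r, b) = r (D(r, b) = 1*r = r)
A = -⅔ + 2*√2 (A = -⅔ + √(5 + 3) = -⅔ + √8 = -⅔ + 2*√2 ≈ 2.1618)
N(j, v) = -5/4 + j/4 (N(j, v) = -(5 - j)/4 = -5/4 + j/4)
(N(A, -3) + (B(-3, 4) - 1))*15 = ((-5/4 + (-⅔ + 2*√2)/4) + (-⅕*4 - 1))*15 = ((-5/4 + (-⅙ + √2/2)) + (-⅘ - 1))*15 = ((-17/12 + √2/2) - 9/5)*15 = (-193/60 + √2/2)*15 = -193/4 + 15*√2/2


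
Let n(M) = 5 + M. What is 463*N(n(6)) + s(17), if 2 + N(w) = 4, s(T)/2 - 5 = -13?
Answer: 910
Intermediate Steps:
s(T) = -16 (s(T) = 10 + 2*(-13) = 10 - 26 = -16)
N(w) = 2 (N(w) = -2 + 4 = 2)
463*N(n(6)) + s(17) = 463*2 - 16 = 926 - 16 = 910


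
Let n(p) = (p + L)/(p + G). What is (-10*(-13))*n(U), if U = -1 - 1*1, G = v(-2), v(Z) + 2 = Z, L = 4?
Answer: -130/3 ≈ -43.333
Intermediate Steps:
v(Z) = -2 + Z
G = -4 (G = -2 - 2 = -4)
U = -2 (U = -1 - 1 = -2)
n(p) = (4 + p)/(-4 + p) (n(p) = (p + 4)/(p - 4) = (4 + p)/(-4 + p))
(-10*(-13))*n(U) = (-10*(-13))*((4 - 2)/(-4 - 2)) = 130*(2/(-6)) = 130*(-⅙*2) = 130*(-⅓) = -130/3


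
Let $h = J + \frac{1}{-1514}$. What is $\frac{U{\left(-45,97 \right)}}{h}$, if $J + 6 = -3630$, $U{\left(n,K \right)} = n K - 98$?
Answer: $\frac{6756982}{5504905} \approx 1.2274$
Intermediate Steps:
$U{\left(n,K \right)} = -98 + K n$ ($U{\left(n,K \right)} = K n - 98 = -98 + K n$)
$J = -3636$ ($J = -6 - 3630 = -3636$)
$h = - \frac{5504905}{1514}$ ($h = -3636 + \frac{1}{-1514} = -3636 - \frac{1}{1514} = - \frac{5504905}{1514} \approx -3636.0$)
$\frac{U{\left(-45,97 \right)}}{h} = \frac{-98 + 97 \left(-45\right)}{- \frac{5504905}{1514}} = \left(-98 - 4365\right) \left(- \frac{1514}{5504905}\right) = \left(-4463\right) \left(- \frac{1514}{5504905}\right) = \frac{6756982}{5504905}$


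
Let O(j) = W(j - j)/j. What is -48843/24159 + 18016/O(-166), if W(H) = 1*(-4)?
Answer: 6020921911/8053 ≈ 7.4766e+5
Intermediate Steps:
W(H) = -4
O(j) = -4/j
-48843/24159 + 18016/O(-166) = -48843/24159 + 18016/((-4/(-166))) = -48843*1/24159 + 18016/((-4*(-1/166))) = -16281/8053 + 18016/(2/83) = -16281/8053 + 18016*(83/2) = -16281/8053 + 747664 = 6020921911/8053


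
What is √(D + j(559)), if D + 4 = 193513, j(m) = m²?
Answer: √505990 ≈ 711.33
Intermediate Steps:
D = 193509 (D = -4 + 193513 = 193509)
√(D + j(559)) = √(193509 + 559²) = √(193509 + 312481) = √505990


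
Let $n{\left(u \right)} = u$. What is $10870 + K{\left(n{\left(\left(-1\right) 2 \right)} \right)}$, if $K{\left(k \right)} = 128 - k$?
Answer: $11000$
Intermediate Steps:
$10870 + K{\left(n{\left(\left(-1\right) 2 \right)} \right)} = 10870 + \left(128 - \left(-1\right) 2\right) = 10870 + \left(128 - -2\right) = 10870 + \left(128 + 2\right) = 10870 + 130 = 11000$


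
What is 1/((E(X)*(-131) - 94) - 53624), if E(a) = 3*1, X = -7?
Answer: -1/54111 ≈ -1.8481e-5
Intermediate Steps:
E(a) = 3
1/((E(X)*(-131) - 94) - 53624) = 1/((3*(-131) - 94) - 53624) = 1/((-393 - 94) - 53624) = 1/(-487 - 53624) = 1/(-54111) = -1/54111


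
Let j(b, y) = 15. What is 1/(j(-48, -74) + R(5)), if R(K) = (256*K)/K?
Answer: 1/271 ≈ 0.0036900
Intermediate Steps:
R(K) = 256
1/(j(-48, -74) + R(5)) = 1/(15 + 256) = 1/271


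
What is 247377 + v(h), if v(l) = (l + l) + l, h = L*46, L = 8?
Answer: 248481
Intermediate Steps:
h = 368 (h = 8*46 = 368)
v(l) = 3*l (v(l) = 2*l + l = 3*l)
247377 + v(h) = 247377 + 3*368 = 247377 + 1104 = 248481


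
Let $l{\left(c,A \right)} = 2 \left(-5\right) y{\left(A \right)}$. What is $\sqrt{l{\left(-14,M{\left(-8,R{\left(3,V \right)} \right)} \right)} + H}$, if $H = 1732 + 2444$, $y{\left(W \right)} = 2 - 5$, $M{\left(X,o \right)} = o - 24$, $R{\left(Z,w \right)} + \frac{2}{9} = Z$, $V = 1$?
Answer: $\sqrt{4206} \approx 64.854$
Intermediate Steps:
$R{\left(Z,w \right)} = - \frac{2}{9} + Z$
$M{\left(X,o \right)} = -24 + o$ ($M{\left(X,o \right)} = o - 24 = -24 + o$)
$y{\left(W \right)} = -3$ ($y{\left(W \right)} = 2 - 5 = -3$)
$l{\left(c,A \right)} = 30$ ($l{\left(c,A \right)} = 2 \left(-5\right) \left(-3\right) = \left(-10\right) \left(-3\right) = 30$)
$H = 4176$
$\sqrt{l{\left(-14,M{\left(-8,R{\left(3,V \right)} \right)} \right)} + H} = \sqrt{30 + 4176} = \sqrt{4206}$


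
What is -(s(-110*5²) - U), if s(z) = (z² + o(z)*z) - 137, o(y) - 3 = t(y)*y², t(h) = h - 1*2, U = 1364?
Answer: -57233007552749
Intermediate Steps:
t(h) = -2 + h (t(h) = h - 2 = -2 + h)
o(y) = 3 + y²*(-2 + y) (o(y) = 3 + (-2 + y)*y² = 3 + y²*(-2 + y))
s(z) = -137 + z² + z*(3 + z²*(-2 + z)) (s(z) = (z² + (3 + z²*(-2 + z))*z) - 137 = (z² + z*(3 + z²*(-2 + z))) - 137 = -137 + z² + z*(3 + z²*(-2 + z)))
-(s(-110*5²) - U) = -((-137 + (-110*5²)² + (-110*5²)*(3 + (-110*5²)²*(-2 - 110*5²))) - 1*1364) = -((-137 + (-110*25)² + (-110*25)*(3 + (-110*25)²*(-2 - 110*25))) - 1364) = -((-137 + (-2750)² - 2750*(3 + (-2750)²*(-2 - 2750))) - 1364) = -((-137 + 7562500 - 2750*(3 + 7562500*(-2752))) - 1364) = -((-137 + 7562500 - 2750*(3 - 20812000000)) - 1364) = -((-137 + 7562500 - 2750*(-20811999997)) - 1364) = -((-137 + 7562500 + 57232999991750) - 1364) = -(57233007554113 - 1364) = -1*57233007552749 = -57233007552749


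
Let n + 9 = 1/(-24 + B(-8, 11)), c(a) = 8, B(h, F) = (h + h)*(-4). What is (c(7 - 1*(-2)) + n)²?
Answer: 1521/1600 ≈ 0.95062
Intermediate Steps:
B(h, F) = -8*h (B(h, F) = (2*h)*(-4) = -8*h)
n = -359/40 (n = -9 + 1/(-24 - 8*(-8)) = -9 + 1/(-24 + 64) = -9 + 1/40 = -359/40 ≈ -8.9750)
(c(7 - 1*(-2)) + n)² = (8 - 359/40)² = (-39/40)² = 1521/1600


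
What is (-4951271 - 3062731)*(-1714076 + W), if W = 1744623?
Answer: -244803719094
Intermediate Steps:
(-4951271 - 3062731)*(-1714076 + W) = (-4951271 - 3062731)*(-1714076 + 1744623) = -8014002*30547 = -244803719094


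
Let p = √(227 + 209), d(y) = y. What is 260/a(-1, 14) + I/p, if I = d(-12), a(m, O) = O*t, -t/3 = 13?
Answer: -10/21 - 6*√109/109 ≈ -1.0509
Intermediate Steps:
t = -39 (t = -3*13 = -39)
a(m, O) = -39*O (a(m, O) = O*(-39) = -39*O)
I = -12
p = 2*√109 (p = √436 = 2*√109 ≈ 20.881)
260/a(-1, 14) + I/p = 260/((-39*14)) - 12*√109/218 = 260/(-546) - 6*√109/109 = 260*(-1/546) - 6*√109/109 = -10/21 - 6*√109/109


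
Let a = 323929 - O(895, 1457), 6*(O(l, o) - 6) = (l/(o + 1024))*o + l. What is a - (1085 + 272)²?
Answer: -11296708273/7443 ≈ -1.5178e+6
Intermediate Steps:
O(l, o) = 6 + l/6 + l*o/(6*(1024 + o)) (O(l, o) = 6 + ((l/(o + 1024))*o + l)/6 = 6 + ((l/(1024 + o))*o + l)/6 = 6 + (l*o/(1024 + o) + l)/6 = 6 + (l + l*o/(1024 + o))/6 = 6 + (l/6 + l*o/(6*(1024 + o))) = 6 + l/6 + l*o/(6*(1024 + o)))
a = 2409196634/7443 (a = 323929 - (18432 + 18*1457 + 512*895 + 895*1457)/(3*(1024 + 1457)) = 323929 - (18432 + 26226 + 458240 + 1304015)/(3*2481) = 323929 - 1806913/(3*2481) = 323929 - 1*1806913/7443 = 323929 - 1806913/7443 = 2409196634/7443 ≈ 3.2369e+5)
a - (1085 + 272)² = 2409196634/7443 - (1085 + 272)² = 2409196634/7443 - 1*1357² = 2409196634/7443 - 1*1841449 = 2409196634/7443 - 1841449 = -11296708273/7443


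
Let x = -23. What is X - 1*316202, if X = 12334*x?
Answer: -599884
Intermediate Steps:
X = -283682 (X = 12334*(-23) = -283682)
X - 1*316202 = -283682 - 1*316202 = -283682 - 316202 = -599884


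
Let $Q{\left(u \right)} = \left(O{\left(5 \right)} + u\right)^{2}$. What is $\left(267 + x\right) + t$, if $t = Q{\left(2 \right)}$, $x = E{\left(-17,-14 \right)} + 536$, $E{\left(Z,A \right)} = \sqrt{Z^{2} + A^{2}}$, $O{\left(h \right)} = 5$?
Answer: $852 + \sqrt{485} \approx 874.02$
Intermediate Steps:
$E{\left(Z,A \right)} = \sqrt{A^{2} + Z^{2}}$
$x = 536 + \sqrt{485}$ ($x = \sqrt{\left(-14\right)^{2} + \left(-17\right)^{2}} + 536 = \sqrt{196 + 289} + 536 = \sqrt{485} + 536 = 536 + \sqrt{485} \approx 558.02$)
$Q{\left(u \right)} = \left(5 + u\right)^{2}$
$t = 49$ ($t = \left(5 + 2\right)^{2} = 7^{2} = 49$)
$\left(267 + x\right) + t = \left(267 + \left(536 + \sqrt{485}\right)\right) + 49 = \left(803 + \sqrt{485}\right) + 49 = 852 + \sqrt{485}$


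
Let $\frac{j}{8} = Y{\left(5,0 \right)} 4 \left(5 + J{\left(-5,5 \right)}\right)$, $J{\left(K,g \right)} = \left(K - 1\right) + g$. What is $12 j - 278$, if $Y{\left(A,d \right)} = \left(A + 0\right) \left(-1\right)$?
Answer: $-7958$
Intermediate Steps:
$Y{\left(A,d \right)} = - A$ ($Y{\left(A,d \right)} = A \left(-1\right) = - A$)
$J{\left(K,g \right)} = -1 + K + g$ ($J{\left(K,g \right)} = \left(-1 + K\right) + g = -1 + K + g$)
$j = -640$ ($j = 8 \left(-1\right) 5 \cdot 4 \left(5 - 1\right) = 8 \left(- 5 \cdot 4 \left(5 - 1\right)\right) = 8 \left(- 5 \cdot 4 \cdot 4\right) = 8 \left(\left(-5\right) 16\right) = 8 \left(-80\right) = -640$)
$12 j - 278 = 12 \left(-640\right) - 278 = -7680 - 278 = -7958$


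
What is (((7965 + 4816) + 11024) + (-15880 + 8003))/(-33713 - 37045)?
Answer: -7964/35379 ≈ -0.22511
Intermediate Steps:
(((7965 + 4816) + 11024) + (-15880 + 8003))/(-33713 - 37045) = ((12781 + 11024) - 7877)/(-70758) = (23805 - 7877)*(-1/70758) = 15928*(-1/70758) = -7964/35379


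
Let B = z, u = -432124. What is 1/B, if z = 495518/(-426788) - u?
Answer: 213394/92212421097 ≈ 2.3142e-6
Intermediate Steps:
z = 92212421097/213394 (z = 495518/(-426788) - 1*(-432124) = 495518*(-1/426788) + 432124 = -247759/213394 + 432124 = 92212421097/213394 ≈ 4.3212e+5)
B = 92212421097/213394 ≈ 4.3212e+5
1/B = 1/(92212421097/213394) = 213394/92212421097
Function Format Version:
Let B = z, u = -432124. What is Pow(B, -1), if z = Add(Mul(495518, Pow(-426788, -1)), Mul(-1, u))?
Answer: Rational(213394, 92212421097) ≈ 2.3142e-6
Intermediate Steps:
z = Rational(92212421097, 213394) (z = Add(Mul(495518, Pow(-426788, -1)), Mul(-1, -432124)) = Add(Mul(495518, Rational(-1, 426788)), 432124) = Add(Rational(-247759, 213394), 432124) = Rational(92212421097, 213394) ≈ 4.3212e+5)
B = Rational(92212421097, 213394) ≈ 4.3212e+5
Pow(B, -1) = Pow(Rational(92212421097, 213394), -1) = Rational(213394, 92212421097)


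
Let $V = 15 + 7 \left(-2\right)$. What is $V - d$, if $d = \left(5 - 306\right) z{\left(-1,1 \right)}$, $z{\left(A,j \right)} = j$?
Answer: $302$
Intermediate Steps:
$d = -301$ ($d = \left(5 - 306\right) 1 = \left(-301\right) 1 = -301$)
$V = 1$ ($V = 15 - 14 = 1$)
$V - d = 1 - -301 = 1 + 301 = 302$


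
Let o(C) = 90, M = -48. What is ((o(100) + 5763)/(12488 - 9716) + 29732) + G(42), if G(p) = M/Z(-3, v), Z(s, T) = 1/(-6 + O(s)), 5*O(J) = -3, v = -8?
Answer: 138835211/4620 ≈ 30051.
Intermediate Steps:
O(J) = -⅗ (O(J) = (⅕)*(-3) = -⅗)
Z(s, T) = -5/33 (Z(s, T) = 1/(-6 - ⅗) = 1/(-33/5) = -5/33)
G(p) = 1584/5 (G(p) = -48/(-5/33) = -48*(-33/5) = 1584/5)
((o(100) + 5763)/(12488 - 9716) + 29732) + G(42) = ((90 + 5763)/(12488 - 9716) + 29732) + 1584/5 = (5853/2772 + 29732) + 1584/5 = (5853*(1/2772) + 29732) + 1584/5 = (1951/924 + 29732) + 1584/5 = 27474319/924 + 1584/5 = 138835211/4620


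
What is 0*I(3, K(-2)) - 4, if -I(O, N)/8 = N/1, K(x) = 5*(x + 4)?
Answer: -4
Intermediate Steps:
K(x) = 20 + 5*x (K(x) = 5*(4 + x) = 20 + 5*x)
I(O, N) = -8*N (I(O, N) = -8*N/1 = -8*N)
0*I(3, K(-2)) - 4 = 0*(-8*(20 + 5*(-2))) - 4 = 0*(-8*(20 - 10)) - 4 = 0*(-8*10) - 4 = 0*(-80) - 4 = 0 - 4 = -4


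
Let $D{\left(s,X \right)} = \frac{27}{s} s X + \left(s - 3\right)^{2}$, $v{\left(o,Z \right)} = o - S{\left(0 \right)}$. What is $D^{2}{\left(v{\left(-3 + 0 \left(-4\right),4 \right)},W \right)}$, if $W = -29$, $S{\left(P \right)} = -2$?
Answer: $588289$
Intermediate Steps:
$v{\left(o,Z \right)} = 2 + o$ ($v{\left(o,Z \right)} = o - -2 = o + 2 = 2 + o$)
$D{\left(s,X \right)} = \left(-3 + s\right)^{2} + 27 X$ ($D{\left(s,X \right)} = 27 X + \left(-3 + s\right)^{2} = \left(-3 + s\right)^{2} + 27 X$)
$D^{2}{\left(v{\left(-3 + 0 \left(-4\right),4 \right)},W \right)} = \left(\left(-3 + \left(2 + \left(-3 + 0 \left(-4\right)\right)\right)\right)^{2} + 27 \left(-29\right)\right)^{2} = \left(\left(-3 + \left(2 + \left(-3 + 0\right)\right)\right)^{2} - 783\right)^{2} = \left(\left(-3 + \left(2 - 3\right)\right)^{2} - 783\right)^{2} = \left(\left(-3 - 1\right)^{2} - 783\right)^{2} = \left(\left(-4\right)^{2} - 783\right)^{2} = \left(16 - 783\right)^{2} = \left(-767\right)^{2} = 588289$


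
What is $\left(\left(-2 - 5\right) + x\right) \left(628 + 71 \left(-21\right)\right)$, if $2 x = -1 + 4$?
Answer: $\frac{9493}{2} \approx 4746.5$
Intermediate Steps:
$x = \frac{3}{2}$ ($x = \frac{-1 + 4}{2} = \frac{1}{2} \cdot 3 = \frac{3}{2} \approx 1.5$)
$\left(\left(-2 - 5\right) + x\right) \left(628 + 71 \left(-21\right)\right) = \left(\left(-2 - 5\right) + \frac{3}{2}\right) \left(628 + 71 \left(-21\right)\right) = \left(-7 + \frac{3}{2}\right) \left(628 - 1491\right) = \left(- \frac{11}{2}\right) \left(-863\right) = \frac{9493}{2}$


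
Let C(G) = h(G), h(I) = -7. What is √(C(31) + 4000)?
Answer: 11*√33 ≈ 63.190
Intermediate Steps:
C(G) = -7
√(C(31) + 4000) = √(-7 + 4000) = √3993 = 11*√33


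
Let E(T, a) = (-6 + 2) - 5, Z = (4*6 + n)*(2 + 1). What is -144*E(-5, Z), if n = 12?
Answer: 1296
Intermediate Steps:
Z = 108 (Z = (4*6 + 12)*(2 + 1) = (24 + 12)*3 = 36*3 = 108)
E(T, a) = -9 (E(T, a) = -4 - 5 = -9)
-144*E(-5, Z) = -144*(-9) = 1296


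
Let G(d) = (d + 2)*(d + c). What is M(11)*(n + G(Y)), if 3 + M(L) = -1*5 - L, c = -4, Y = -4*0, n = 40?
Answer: -608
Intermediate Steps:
Y = 0
G(d) = (-4 + d)*(2 + d) (G(d) = (d + 2)*(d - 4) = (2 + d)*(-4 + d) = (-4 + d)*(2 + d))
M(L) = -8 - L (M(L) = -3 + (-1*5 - L) = -3 + (-5 - L) = -8 - L)
M(11)*(n + G(Y)) = (-8 - 1*11)*(40 + (-8 + 0² - 2*0)) = (-8 - 11)*(40 + (-8 + 0 + 0)) = -19*(40 - 8) = -19*32 = -608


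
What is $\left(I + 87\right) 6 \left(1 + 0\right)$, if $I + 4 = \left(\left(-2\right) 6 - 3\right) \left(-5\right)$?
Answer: $948$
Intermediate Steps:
$I = 71$ ($I = -4 + \left(\left(-2\right) 6 - 3\right) \left(-5\right) = -4 + \left(-12 - 3\right) \left(-5\right) = -4 - -75 = -4 + 75 = 71$)
$\left(I + 87\right) 6 \left(1 + 0\right) = \left(71 + 87\right) 6 \left(1 + 0\right) = 158 \cdot 6 \cdot 1 = 158 \cdot 6 = 948$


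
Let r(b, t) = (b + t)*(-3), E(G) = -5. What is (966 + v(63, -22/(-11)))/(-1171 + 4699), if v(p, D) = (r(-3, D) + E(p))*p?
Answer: 5/21 ≈ 0.23810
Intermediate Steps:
r(b, t) = -3*b - 3*t
v(p, D) = p*(4 - 3*D) (v(p, D) = ((-3*(-3) - 3*D) - 5)*p = ((9 - 3*D) - 5)*p = (4 - 3*D)*p = p*(4 - 3*D))
(966 + v(63, -22/(-11)))/(-1171 + 4699) = (966 + 63*(4 - (-66)/(-11)))/(-1171 + 4699) = (966 + 63*(4 - (-66)*(-1)/11))/3528 = (966 + 63*(4 - 3*2))*(1/3528) = (966 + 63*(4 - 6))*(1/3528) = (966 + 63*(-2))*(1/3528) = (966 - 126)*(1/3528) = 840*(1/3528) = 5/21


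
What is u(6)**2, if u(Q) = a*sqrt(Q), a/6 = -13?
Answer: 36504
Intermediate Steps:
a = -78 (a = 6*(-13) = -78)
u(Q) = -78*sqrt(Q)
u(6)**2 = (-78*sqrt(6))**2 = 36504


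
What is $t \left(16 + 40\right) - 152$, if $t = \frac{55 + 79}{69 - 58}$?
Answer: $\frac{5832}{11} \approx 530.18$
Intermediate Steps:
$t = \frac{134}{11} \approx 12.182$
$t \left(16 + 40\right) - 152 = \frac{134 \left(16 + 40\right)}{11} - 152 = \frac{134}{11} \cdot 56 - 152 = \frac{7504}{11} - 152 = \frac{5832}{11}$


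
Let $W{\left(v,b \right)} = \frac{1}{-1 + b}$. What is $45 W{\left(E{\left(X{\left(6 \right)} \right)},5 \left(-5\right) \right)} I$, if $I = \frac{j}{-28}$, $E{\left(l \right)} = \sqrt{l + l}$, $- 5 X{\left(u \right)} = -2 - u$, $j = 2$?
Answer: $\frac{45}{364} \approx 0.12363$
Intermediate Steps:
$X{\left(u \right)} = \frac{2}{5} + \frac{u}{5}$ ($X{\left(u \right)} = - \frac{-2 - u}{5} = \frac{2}{5} + \frac{u}{5}$)
$E{\left(l \right)} = \sqrt{2} \sqrt{l}$ ($E{\left(l \right)} = \sqrt{2 l} = \sqrt{2} \sqrt{l}$)
$I = - \frac{1}{14}$ ($I = \frac{2}{-28} = 2 \left(- \frac{1}{28}\right) = - \frac{1}{14} \approx -0.071429$)
$45 W{\left(E{\left(X{\left(6 \right)} \right)},5 \left(-5\right) \right)} I = \frac{45}{-1 + 5 \left(-5\right)} \left(- \frac{1}{14}\right) = \frac{45}{-1 - 25} \left(- \frac{1}{14}\right) = \frac{45}{-26} \left(- \frac{1}{14}\right) = 45 \left(- \frac{1}{26}\right) \left(- \frac{1}{14}\right) = \left(- \frac{45}{26}\right) \left(- \frac{1}{14}\right) = \frac{45}{364}$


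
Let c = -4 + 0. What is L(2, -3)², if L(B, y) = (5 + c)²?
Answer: 1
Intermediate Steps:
c = -4
L(B, y) = 1 (L(B, y) = (5 - 4)² = 1² = 1)
L(2, -3)² = 1² = 1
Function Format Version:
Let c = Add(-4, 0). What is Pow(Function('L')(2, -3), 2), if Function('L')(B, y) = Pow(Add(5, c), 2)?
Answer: 1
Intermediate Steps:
c = -4
Function('L')(B, y) = 1 (Function('L')(B, y) = Pow(Add(5, -4), 2) = Pow(1, 2) = 1)
Pow(Function('L')(2, -3), 2) = Pow(1, 2) = 1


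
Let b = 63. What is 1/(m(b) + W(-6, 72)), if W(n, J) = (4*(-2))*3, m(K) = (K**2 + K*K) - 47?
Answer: 1/7867 ≈ 0.00012711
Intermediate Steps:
m(K) = -47 + 2*K**2 (m(K) = (K**2 + K**2) - 47 = 2*K**2 - 47 = -47 + 2*K**2)
W(n, J) = -24 (W(n, J) = -8*3 = -24)
1/(m(b) + W(-6, 72)) = 1/((-47 + 2*63**2) - 24) = 1/((-47 + 2*3969) - 24) = 1/((-47 + 7938) - 24) = 1/(7891 - 24) = 1/7867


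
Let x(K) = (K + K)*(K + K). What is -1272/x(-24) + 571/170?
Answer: 22903/8160 ≈ 2.8067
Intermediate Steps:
x(K) = 4*K² (x(K) = (2*K)*(2*K) = 4*K²)
-1272/x(-24) + 571/170 = -1272/(4*(-24)²) + 571/170 = -1272/(4*576) + 571*(1/170) = -1272/2304 + 571/170 = -1272*1/2304 + 571/170 = -53/96 + 571/170 = 22903/8160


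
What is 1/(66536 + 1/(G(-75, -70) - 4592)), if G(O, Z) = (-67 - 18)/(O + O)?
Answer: 137743/9164868218 ≈ 1.5029e-5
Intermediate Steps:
G(O, Z) = -85/(2*O) (G(O, Z) = -85*1/(2*O) = -85/(2*O))
1/(66536 + 1/(G(-75, -70) - 4592)) = 1/(66536 + 1/(-85/2/(-75) - 4592)) = 1/(66536 + 1/(-85/2*(-1/75) - 4592)) = 1/(66536 + 1/(17/30 - 4592)) = 1/(66536 + 1/(-137743/30)) = 1/(66536 - 30/137743) = 1/(9164868218/137743) = 137743/9164868218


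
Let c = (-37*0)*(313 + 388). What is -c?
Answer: 0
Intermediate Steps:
c = 0 (c = 0*701 = 0)
-c = -1*0 = 0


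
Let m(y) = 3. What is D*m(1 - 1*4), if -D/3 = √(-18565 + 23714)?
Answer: -9*√5149 ≈ -645.81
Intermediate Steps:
D = -3*√5149 (D = -3*√(-18565 + 23714) = -3*√5149 ≈ -215.27)
D*m(1 - 1*4) = -3*√5149*3 = -9*√5149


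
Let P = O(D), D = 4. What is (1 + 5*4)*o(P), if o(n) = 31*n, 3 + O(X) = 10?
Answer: 4557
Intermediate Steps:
O(X) = 7 (O(X) = -3 + 10 = 7)
P = 7
(1 + 5*4)*o(P) = (1 + 5*4)*(31*7) = (1 + 20)*217 = 21*217 = 4557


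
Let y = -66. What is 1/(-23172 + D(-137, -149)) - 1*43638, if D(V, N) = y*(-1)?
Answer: -1008299629/23106 ≈ -43638.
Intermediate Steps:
D(V, N) = 66 (D(V, N) = -66*(-1) = 66)
1/(-23172 + D(-137, -149)) - 1*43638 = 1/(-23172 + 66) - 1*43638 = 1/(-23106) - 43638 = -1/23106 - 43638 = -1008299629/23106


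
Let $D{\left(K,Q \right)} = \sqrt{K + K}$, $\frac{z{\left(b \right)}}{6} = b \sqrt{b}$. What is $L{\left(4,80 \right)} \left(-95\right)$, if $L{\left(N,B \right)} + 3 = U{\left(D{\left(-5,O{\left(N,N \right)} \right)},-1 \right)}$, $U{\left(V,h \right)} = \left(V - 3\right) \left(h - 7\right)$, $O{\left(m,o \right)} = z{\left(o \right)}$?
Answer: $-1995 + 760 i \sqrt{10} \approx -1995.0 + 2403.3 i$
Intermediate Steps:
$z{\left(b \right)} = 6 b^{\frac{3}{2}}$ ($z{\left(b \right)} = 6 b \sqrt{b} = 6 b^{\frac{3}{2}}$)
$O{\left(m,o \right)} = 6 o^{\frac{3}{2}}$
$D{\left(K,Q \right)} = \sqrt{2} \sqrt{K}$ ($D{\left(K,Q \right)} = \sqrt{2 K} = \sqrt{2} \sqrt{K}$)
$U{\left(V,h \right)} = \left(-7 + h\right) \left(-3 + V\right)$ ($U{\left(V,h \right)} = \left(-3 + V\right) \left(-7 + h\right) = \left(-7 + h\right) \left(-3 + V\right)$)
$L{\left(N,B \right)} = 21 - 8 i \sqrt{10}$ ($L{\left(N,B \right)} = -3 + \left(21 - 7 \sqrt{2} \sqrt{-5} - -3 + \sqrt{2} \sqrt{-5} \left(-1\right)\right) = -3 + \left(21 - 7 \sqrt{2} i \sqrt{5} + 3 + \sqrt{2} i \sqrt{5} \left(-1\right)\right) = -3 + \left(21 - 7 i \sqrt{10} + 3 + i \sqrt{10} \left(-1\right)\right) = -3 + \left(21 - 7 i \sqrt{10} + 3 - i \sqrt{10}\right) = -3 + \left(24 - 8 i \sqrt{10}\right) = 21 - 8 i \sqrt{10}$)
$L{\left(4,80 \right)} \left(-95\right) = \left(21 - 8 i \sqrt{10}\right) \left(-95\right) = -1995 + 760 i \sqrt{10}$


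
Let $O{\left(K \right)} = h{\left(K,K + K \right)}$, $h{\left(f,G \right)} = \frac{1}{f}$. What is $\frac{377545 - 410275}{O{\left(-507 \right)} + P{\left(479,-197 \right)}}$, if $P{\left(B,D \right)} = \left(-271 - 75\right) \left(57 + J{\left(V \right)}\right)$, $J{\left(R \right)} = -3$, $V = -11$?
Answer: $\frac{16594110}{9472789} \approx 1.7518$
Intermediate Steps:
$O{\left(K \right)} = \frac{1}{K}$
$P{\left(B,D \right)} = -18684$ ($P{\left(B,D \right)} = \left(-271 - 75\right) \left(57 - 3\right) = \left(-346\right) 54 = -18684$)
$\frac{377545 - 410275}{O{\left(-507 \right)} + P{\left(479,-197 \right)}} = \frac{377545 - 410275}{\frac{1}{-507} - 18684} = - \frac{32730}{- \frac{1}{507} - 18684} = - \frac{32730}{- \frac{9472789}{507}} = \left(-32730\right) \left(- \frac{507}{9472789}\right) = \frac{16594110}{9472789}$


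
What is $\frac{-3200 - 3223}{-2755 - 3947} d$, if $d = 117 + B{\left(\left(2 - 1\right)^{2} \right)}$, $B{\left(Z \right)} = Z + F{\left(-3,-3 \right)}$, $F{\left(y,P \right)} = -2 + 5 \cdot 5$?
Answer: $\frac{301881}{2234} \approx 135.13$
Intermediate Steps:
$F{\left(y,P \right)} = 23$ ($F{\left(y,P \right)} = -2 + 25 = 23$)
$B{\left(Z \right)} = 23 + Z$ ($B{\left(Z \right)} = Z + 23 = 23 + Z$)
$d = 141$ ($d = 117 + \left(23 + \left(2 - 1\right)^{2}\right) = 117 + \left(23 + 1^{2}\right) = 117 + \left(23 + 1\right) = 117 + 24 = 141$)
$\frac{-3200 - 3223}{-2755 - 3947} d = \frac{-3200 - 3223}{-2755 - 3947} \cdot 141 = - \frac{6423}{-6702} \cdot 141 = \left(-6423\right) \left(- \frac{1}{6702}\right) 141 = \frac{2141}{2234} \cdot 141 = \frac{301881}{2234}$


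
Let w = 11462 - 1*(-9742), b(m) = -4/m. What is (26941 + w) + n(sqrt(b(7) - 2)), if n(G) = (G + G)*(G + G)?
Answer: 336943/7 ≈ 48135.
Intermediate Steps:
w = 21204 (w = 11462 + 9742 = 21204)
n(G) = 4*G**2 (n(G) = (2*G)*(2*G) = 4*G**2)
(26941 + w) + n(sqrt(b(7) - 2)) = (26941 + 21204) + 4*(sqrt(-4/7 - 2))**2 = 48145 + 4*(sqrt(-4*1/7 - 2))**2 = 48145 + 4*(sqrt(-4/7 - 2))**2 = 48145 + 4*(sqrt(-18/7))**2 = 48145 + 4*(3*I*sqrt(14)/7)**2 = 48145 + 4*(-18/7) = 48145 - 72/7 = 336943/7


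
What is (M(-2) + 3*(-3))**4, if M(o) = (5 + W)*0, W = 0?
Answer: 6561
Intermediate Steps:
M(o) = 0 (M(o) = (5 + 0)*0 = 5*0 = 0)
(M(-2) + 3*(-3))**4 = (0 + 3*(-3))**4 = (0 - 9)**4 = (-9)**4 = 6561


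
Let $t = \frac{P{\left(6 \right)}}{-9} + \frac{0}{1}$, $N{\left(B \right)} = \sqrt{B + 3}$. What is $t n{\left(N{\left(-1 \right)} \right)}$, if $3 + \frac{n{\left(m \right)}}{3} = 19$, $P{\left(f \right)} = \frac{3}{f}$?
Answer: $- \frac{8}{3} \approx -2.6667$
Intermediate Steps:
$N{\left(B \right)} = \sqrt{3 + B}$
$t = - \frac{1}{18}$ ($t = \frac{3 \cdot \frac{1}{6}}{-9} + \frac{0}{1} = 3 \cdot \frac{1}{6} \left(- \frac{1}{9}\right) + 0 \cdot 1 = \frac{1}{2} \left(- \frac{1}{9}\right) + 0 = - \frac{1}{18} + 0 = - \frac{1}{18} \approx -0.055556$)
$n{\left(m \right)} = 48$ ($n{\left(m \right)} = -9 + 3 \cdot 19 = -9 + 57 = 48$)
$t n{\left(N{\left(-1 \right)} \right)} = \left(- \frac{1}{18}\right) 48 = - \frac{8}{3}$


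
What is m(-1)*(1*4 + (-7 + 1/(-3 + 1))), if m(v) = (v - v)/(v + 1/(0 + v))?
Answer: 0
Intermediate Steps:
m(v) = 0 (m(v) = 0/(v + 1/v) = 0)
m(-1)*(1*4 + (-7 + 1/(-3 + 1))) = 0*(1*4 + (-7 + 1/(-3 + 1))) = 0*(4 + (-7 + 1/(-2))) = 0*(4 + (-7 - 1/2)) = 0*(4 - 15/2) = 0*(-7/2) = 0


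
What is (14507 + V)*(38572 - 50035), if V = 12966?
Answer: -314922999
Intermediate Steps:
(14507 + V)*(38572 - 50035) = (14507 + 12966)*(38572 - 50035) = 27473*(-11463) = -314922999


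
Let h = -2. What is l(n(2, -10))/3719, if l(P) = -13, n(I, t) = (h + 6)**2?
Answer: -13/3719 ≈ -0.0034956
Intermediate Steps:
n(I, t) = 16 (n(I, t) = (-2 + 6)**2 = 4**2 = 16)
l(n(2, -10))/3719 = -13/3719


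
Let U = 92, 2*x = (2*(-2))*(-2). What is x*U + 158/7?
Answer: 2734/7 ≈ 390.57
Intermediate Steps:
x = 4 (x = ((2*(-2))*(-2))/2 = (-4*(-2))/2 = (½)*8 = 4)
x*U + 158/7 = 4*92 + 158/7 = 368 + 158*(⅐) = 368 + 158/7 = 2734/7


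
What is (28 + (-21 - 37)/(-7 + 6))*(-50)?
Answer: -4300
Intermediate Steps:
(28 + (-21 - 37)/(-7 + 6))*(-50) = (28 - 58/(-1))*(-50) = (28 - 58*(-1))*(-50) = (28 + 58)*(-50) = 86*(-50) = -4300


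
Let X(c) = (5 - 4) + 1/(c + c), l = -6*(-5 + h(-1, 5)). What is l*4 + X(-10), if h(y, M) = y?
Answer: 2899/20 ≈ 144.95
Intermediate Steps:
l = 36 (l = -6*(-5 - 1) = -6*(-6) = -1*(-36) = 36)
X(c) = 1 + 1/(2*c)
l*4 + X(-10) = 36*4 + (½ - 10)/(-10) = 144 - ⅒*(-19/2) = 144 + 19/20 = 2899/20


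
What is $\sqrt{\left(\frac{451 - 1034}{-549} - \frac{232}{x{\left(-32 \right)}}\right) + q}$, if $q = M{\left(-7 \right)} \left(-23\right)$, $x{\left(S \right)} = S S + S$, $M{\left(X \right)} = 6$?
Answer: $\frac{i \sqrt{17658379247}}{11346} \approx 11.712 i$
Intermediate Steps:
$x{\left(S \right)} = S + S^{2}$ ($x{\left(S \right)} = S^{2} + S = S + S^{2}$)
$q = -138$ ($q = 6 \left(-23\right) = -138$)
$\sqrt{\left(\frac{451 - 1034}{-549} - \frac{232}{x{\left(-32 \right)}}\right) + q} = \sqrt{\left(\frac{451 - 1034}{-549} - \frac{232}{\left(-32\right) \left(1 - 32\right)}\right) - 138} = \sqrt{\left(\left(451 - 1034\right) \left(- \frac{1}{549}\right) - \frac{232}{\left(-32\right) \left(-31\right)}\right) - 138} = \sqrt{\left(\left(-583\right) \left(- \frac{1}{549}\right) - \frac{232}{992}\right) - 138} = \sqrt{\left(\frac{583}{549} - \frac{29}{124}\right) - 138} = \sqrt{\frac{56371}{68076} - 138} = \sqrt{- \frac{9338117}{68076}} = \frac{i \sqrt{17658379247}}{11346}$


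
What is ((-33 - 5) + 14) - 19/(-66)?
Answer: -1565/66 ≈ -23.712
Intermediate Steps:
((-33 - 5) + 14) - 19/(-66) = (-38 + 14) - 1/66*(-19) = -24 + 19/66 = -1565/66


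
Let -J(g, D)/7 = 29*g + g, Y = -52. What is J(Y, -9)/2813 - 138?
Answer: -377274/2813 ≈ -134.12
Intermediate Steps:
J(g, D) = -210*g (J(g, D) = -7*(29*g + g) = -210*g)
J(Y, -9)/2813 - 138 = -210*(-52)/2813 - 138 = 10920*(1/2813) - 138 = 10920/2813 - 138 = -377274/2813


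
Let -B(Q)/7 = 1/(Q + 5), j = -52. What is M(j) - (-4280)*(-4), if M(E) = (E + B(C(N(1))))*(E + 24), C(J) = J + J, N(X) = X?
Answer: -15636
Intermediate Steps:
C(J) = 2*J
B(Q) = -7/(5 + Q) (B(Q) = -7/(Q + 5) = -7/(5 + Q))
M(E) = (-1 + E)*(24 + E) (M(E) = (E - 7/(5 + 2*1))*(E + 24) = (E - 7/(5 + 2))*(24 + E) = (E - 7/7)*(24 + E) = (E - 7*⅐)*(24 + E) = (E - 1)*(24 + E) = (-1 + E)*(24 + E))
M(j) - (-4280)*(-4) = (-24 + (-52)² + 23*(-52)) - (-4280)*(-4) = (-24 + 2704 - 1196) - 1*17120 = 1484 - 17120 = -15636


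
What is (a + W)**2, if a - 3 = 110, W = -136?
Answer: 529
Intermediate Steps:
a = 113 (a = 3 + 110 = 113)
(a + W)**2 = (113 - 136)**2 = (-23)**2 = 529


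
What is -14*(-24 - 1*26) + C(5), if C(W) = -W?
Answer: 695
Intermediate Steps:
-14*(-24 - 1*26) + C(5) = -14*(-24 - 1*26) - 1*5 = -14*(-24 - 26) - 5 = -14*(-50) - 5 = 700 - 5 = 695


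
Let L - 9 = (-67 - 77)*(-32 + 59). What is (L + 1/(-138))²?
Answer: 286549301809/19044 ≈ 1.5047e+7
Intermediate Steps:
L = -3879 (L = 9 + (-67 - 77)*(-32 + 59) = 9 - 144*27 = 9 - 3888 = -3879)
(L + 1/(-138))² = (-3879 + 1/(-138))² = (-3879 - 1/138)² = (-535303/138)² = 286549301809/19044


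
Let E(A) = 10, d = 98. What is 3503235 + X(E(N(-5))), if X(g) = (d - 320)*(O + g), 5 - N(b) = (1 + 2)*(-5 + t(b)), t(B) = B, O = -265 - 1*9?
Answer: 3561843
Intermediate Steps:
O = -274 (O = -265 - 9 = -274)
N(b) = 20 - 3*b (N(b) = 5 - (1 + 2)*(-5 + b) = 5 - 3*(-5 + b) = 5 - (-15 + 3*b) = 5 + (15 - 3*b) = 20 - 3*b)
X(g) = 60828 - 222*g (X(g) = (98 - 320)*(-274 + g) = -222*(-274 + g) = 60828 - 222*g)
3503235 + X(E(N(-5))) = 3503235 + (60828 - 222*10) = 3503235 + (60828 - 2220) = 3503235 + 58608 = 3561843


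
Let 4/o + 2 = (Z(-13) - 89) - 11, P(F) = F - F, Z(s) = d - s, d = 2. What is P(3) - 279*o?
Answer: 372/29 ≈ 12.828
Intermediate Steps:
Z(s) = 2 - s
P(F) = 0
o = -4/87 (o = 4/(-2 + (((2 - 1*(-13)) - 89) - 11)) = 4/(-2 + (((2 + 13) - 89) - 11)) = 4/(-2 + ((15 - 89) - 11)) = 4/(-2 + (-74 - 11)) = 4/(-2 - 85) = 4/(-87) = 4*(-1/87) = -4/87 ≈ -0.045977)
P(3) - 279*o = 0 - 279*(-4/87) = 0 + 372/29 = 372/29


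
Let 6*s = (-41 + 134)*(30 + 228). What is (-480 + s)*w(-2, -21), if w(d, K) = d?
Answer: -7038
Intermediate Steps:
s = 3999 (s = ((-41 + 134)*(30 + 228))/6 = (93*258)/6 = (⅙)*23994 = 3999)
(-480 + s)*w(-2, -21) = (-480 + 3999)*(-2) = 3519*(-2) = -7038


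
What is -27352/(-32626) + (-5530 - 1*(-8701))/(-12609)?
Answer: 40237387/68563539 ≈ 0.58686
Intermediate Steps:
-27352/(-32626) + (-5530 - 1*(-8701))/(-12609) = -27352*(-1/32626) + (-5530 + 8701)*(-1/12609) = 13676/16313 + 3171*(-1/12609) = 13676/16313 - 1057/4203 = 40237387/68563539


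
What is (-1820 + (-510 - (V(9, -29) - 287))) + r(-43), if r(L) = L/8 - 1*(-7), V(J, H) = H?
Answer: -16099/8 ≈ -2012.4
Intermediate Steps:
r(L) = 7 + L/8 (r(L) = L*(⅛) + 7 = L/8 + 7 = 7 + L/8)
(-1820 + (-510 - (V(9, -29) - 287))) + r(-43) = (-1820 + (-510 - (-29 - 287))) + (7 + (⅛)*(-43)) = (-1820 + (-510 - 1*(-316))) + (7 - 43/8) = (-1820 + (-510 + 316)) + 13/8 = (-1820 - 194) + 13/8 = -2014 + 13/8 = -16099/8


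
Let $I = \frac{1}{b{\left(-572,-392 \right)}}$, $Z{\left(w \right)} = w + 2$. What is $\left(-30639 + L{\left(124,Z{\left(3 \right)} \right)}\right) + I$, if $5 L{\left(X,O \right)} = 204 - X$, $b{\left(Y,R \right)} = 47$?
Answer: $- \frac{1439280}{47} \approx -30623.0$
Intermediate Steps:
$Z{\left(w \right)} = 2 + w$
$L{\left(X,O \right)} = \frac{204}{5} - \frac{X}{5}$ ($L{\left(X,O \right)} = \frac{204 - X}{5} = \frac{204}{5} - \frac{X}{5}$)
$I = \frac{1}{47} \approx 0.021277$
$\left(-30639 + L{\left(124,Z{\left(3 \right)} \right)}\right) + I = \left(-30639 + \left(\frac{204}{5} - \frac{124}{5}\right)\right) + \frac{1}{47} = \left(-30639 + 16\right) + \frac{1}{47} = -30623 + \frac{1}{47} = - \frac{1439280}{47}$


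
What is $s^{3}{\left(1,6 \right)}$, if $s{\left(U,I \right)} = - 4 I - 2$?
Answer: $-17576$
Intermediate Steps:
$s{\left(U,I \right)} = -2 - 4 I$
$s^{3}{\left(1,6 \right)} = \left(-2 - 24\right)^{3} = \left(-26\right)^{3} = -17576$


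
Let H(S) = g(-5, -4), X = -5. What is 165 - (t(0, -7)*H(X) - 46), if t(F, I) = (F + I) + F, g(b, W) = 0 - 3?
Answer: 190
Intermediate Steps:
g(b, W) = -3
H(S) = -3
t(F, I) = I + 2*F
165 - (t(0, -7)*H(X) - 46) = 165 - ((-7 + 2*0)*(-3) - 46) = 165 - ((-7 + 0)*(-3) - 46) = 165 - (-7*(-3) - 46) = 165 - (21 - 46) = 165 - 1*(-25) = 165 + 25 = 190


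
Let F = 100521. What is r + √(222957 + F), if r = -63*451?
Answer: -28413 + 3*√35942 ≈ -27844.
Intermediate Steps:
r = -28413 (r = -1*28413 = -28413)
r + √(222957 + F) = -28413 + √(222957 + 100521) = -28413 + √323478 = -28413 + 3*√35942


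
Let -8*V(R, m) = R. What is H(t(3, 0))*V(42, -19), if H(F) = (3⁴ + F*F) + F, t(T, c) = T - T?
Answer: -1701/4 ≈ -425.25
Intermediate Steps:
V(R, m) = -R/8
t(T, c) = 0
H(F) = 81 + F + F² (H(F) = (81 + F²) + F = 81 + F + F²)
H(t(3, 0))*V(42, -19) = (81 + 0 + 0²)*(-⅛*42) = (81 + 0 + 0)*(-21/4) = 81*(-21/4) = -1701/4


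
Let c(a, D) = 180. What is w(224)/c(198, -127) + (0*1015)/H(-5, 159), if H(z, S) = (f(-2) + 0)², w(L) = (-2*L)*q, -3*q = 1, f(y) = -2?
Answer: 112/135 ≈ 0.82963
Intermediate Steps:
q = -⅓ (q = -⅓*1 = -⅓ ≈ -0.33333)
w(L) = 2*L/3 (w(L) = -2*L*(-⅓) = 2*L/3)
H(z, S) = 4 (H(z, S) = (-2 + 0)² = (-2)² = 4)
w(224)/c(198, -127) + (0*1015)/H(-5, 159) = ((⅔)*224)/180 + (0*1015)/4 = (448/3)*(1/180) + 0*(¼) = 112/135 + 0 = 112/135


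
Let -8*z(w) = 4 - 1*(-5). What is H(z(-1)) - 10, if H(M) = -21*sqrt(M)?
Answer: -10 - 63*I*sqrt(2)/4 ≈ -10.0 - 22.274*I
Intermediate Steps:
z(w) = -9/8 (z(w) = -(4 - 1*(-5))/8 = -(4 + 5)/8 = -1/8*9 = -9/8)
H(z(-1)) - 10 = -63*I*sqrt(2)/4 - 10 = -10 - 63*I*sqrt(2)/4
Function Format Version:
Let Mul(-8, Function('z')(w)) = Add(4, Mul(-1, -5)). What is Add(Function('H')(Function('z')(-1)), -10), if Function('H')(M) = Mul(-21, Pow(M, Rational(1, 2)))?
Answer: Add(-10, Mul(Rational(-63, 4), I, Pow(2, Rational(1, 2)))) ≈ Add(-10.000, Mul(-22.274, I))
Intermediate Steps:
Function('z')(w) = Rational(-9, 8) (Function('z')(w) = Mul(Rational(-1, 8), Add(4, Mul(-1, -5))) = Mul(Rational(-1, 8), Add(4, 5)) = Mul(Rational(-1, 8), 9) = Rational(-9, 8))
Add(Function('H')(Function('z')(-1)), -10) = Add(Mul(-21, Pow(Rational(-9, 8), Rational(1, 2))), -10) = Add(Mul(-21, Mul(Rational(3, 4), I, Pow(2, Rational(1, 2)))), -10) = Add(Mul(Rational(-63, 4), I, Pow(2, Rational(1, 2))), -10) = Add(-10, Mul(Rational(-63, 4), I, Pow(2, Rational(1, 2))))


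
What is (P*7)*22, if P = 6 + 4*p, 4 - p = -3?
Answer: 5236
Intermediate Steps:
p = 7 (p = 4 - 1*(-3) = 4 + 3 = 7)
P = 34 (P = 6 + 4*7 = 6 + 28 = 34)
(P*7)*22 = (34*7)*22 = 238*22 = 5236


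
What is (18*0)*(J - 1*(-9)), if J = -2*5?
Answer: 0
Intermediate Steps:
J = -10
(18*0)*(J - 1*(-9)) = (18*0)*(-10 - 1*(-9)) = 0*(-10 + 9) = 0*(-1) = 0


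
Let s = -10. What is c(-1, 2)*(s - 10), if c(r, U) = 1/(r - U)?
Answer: 20/3 ≈ 6.6667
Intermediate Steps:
c(-1, 2)*(s - 10) = (-10 - 10)/(-1 - 1*2) = -20/(-1 - 2) = -20/(-3) = -⅓*(-20) = 20/3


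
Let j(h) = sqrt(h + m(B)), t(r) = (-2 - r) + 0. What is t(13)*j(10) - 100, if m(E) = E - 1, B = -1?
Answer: -100 - 30*sqrt(2) ≈ -142.43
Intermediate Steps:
t(r) = -2 - r
m(E) = -1 + E
j(h) = sqrt(-2 + h) (j(h) = sqrt(h + (-1 - 1)) = sqrt(h - 2) = sqrt(-2 + h))
t(13)*j(10) - 100 = (-2 - 1*13)*sqrt(-2 + 10) - 100 = (-2 - 13)*sqrt(8) - 100 = -30*sqrt(2) - 100 = -100 - 30*sqrt(2)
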